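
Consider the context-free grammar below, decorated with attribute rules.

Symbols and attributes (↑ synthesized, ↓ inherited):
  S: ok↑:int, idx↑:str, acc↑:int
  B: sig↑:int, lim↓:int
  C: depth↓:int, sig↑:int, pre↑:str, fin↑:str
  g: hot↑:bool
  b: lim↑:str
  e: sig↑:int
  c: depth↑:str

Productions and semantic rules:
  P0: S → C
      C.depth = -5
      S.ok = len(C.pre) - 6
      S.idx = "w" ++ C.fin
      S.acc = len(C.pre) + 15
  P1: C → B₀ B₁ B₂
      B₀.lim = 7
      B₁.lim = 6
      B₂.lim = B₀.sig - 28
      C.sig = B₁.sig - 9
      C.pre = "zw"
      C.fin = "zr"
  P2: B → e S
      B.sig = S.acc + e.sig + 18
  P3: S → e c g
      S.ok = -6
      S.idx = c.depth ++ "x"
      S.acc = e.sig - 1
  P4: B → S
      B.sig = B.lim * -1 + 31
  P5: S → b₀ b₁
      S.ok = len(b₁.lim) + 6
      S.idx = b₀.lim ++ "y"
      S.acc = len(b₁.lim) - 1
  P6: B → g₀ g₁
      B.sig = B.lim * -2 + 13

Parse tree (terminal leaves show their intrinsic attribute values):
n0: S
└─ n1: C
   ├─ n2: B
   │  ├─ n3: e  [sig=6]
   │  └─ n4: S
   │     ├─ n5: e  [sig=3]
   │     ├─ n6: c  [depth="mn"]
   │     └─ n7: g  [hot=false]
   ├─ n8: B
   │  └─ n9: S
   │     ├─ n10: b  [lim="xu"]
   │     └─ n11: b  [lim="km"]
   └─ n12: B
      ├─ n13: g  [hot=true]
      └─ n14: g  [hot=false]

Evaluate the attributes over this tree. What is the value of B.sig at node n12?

17

1. n1.depth = -5  [-5]
2. n2.lim = 7  [7]
3. n3.sig = 6  [terminal]
4. n5.sig = 3  [terminal]
5. n6.depth = "mn"  [terminal]
6. n7.hot = false  [terminal]
7. n4.ok = -6  [-6]
8. n4.idx = "mnx"  [c.depth ++ "x"]
9. n4.acc = 2  [e.sig - 1]
10. n2.sig = 26  [S.acc + e.sig + 18]
11. n8.lim = 6  [6]
12. n10.lim = "xu"  [terminal]
13. n11.lim = "km"  [terminal]
14. n9.ok = 8  [len(b₁.lim) + 6]
15. n9.idx = "xuy"  [b₀.lim ++ "y"]
16. n9.acc = 1  [len(b₁.lim) - 1]
17. n8.sig = 25  [B.lim * -1 + 31]
18. n12.lim = -2  [B₀.sig - 28]
19. n13.hot = true  [terminal]
20. n14.hot = false  [terminal]
21. n12.sig = 17  [B.lim * -2 + 13]
22. n1.sig = 16  [B₁.sig - 9]
23. n1.pre = "zw"  ["zw"]
24. n1.fin = "zr"  ["zr"]
25. n0.ok = -4  [len(C.pre) - 6]
26. n0.idx = "wzr"  ["w" ++ C.fin]
27. n0.acc = 17  [len(C.pre) + 15]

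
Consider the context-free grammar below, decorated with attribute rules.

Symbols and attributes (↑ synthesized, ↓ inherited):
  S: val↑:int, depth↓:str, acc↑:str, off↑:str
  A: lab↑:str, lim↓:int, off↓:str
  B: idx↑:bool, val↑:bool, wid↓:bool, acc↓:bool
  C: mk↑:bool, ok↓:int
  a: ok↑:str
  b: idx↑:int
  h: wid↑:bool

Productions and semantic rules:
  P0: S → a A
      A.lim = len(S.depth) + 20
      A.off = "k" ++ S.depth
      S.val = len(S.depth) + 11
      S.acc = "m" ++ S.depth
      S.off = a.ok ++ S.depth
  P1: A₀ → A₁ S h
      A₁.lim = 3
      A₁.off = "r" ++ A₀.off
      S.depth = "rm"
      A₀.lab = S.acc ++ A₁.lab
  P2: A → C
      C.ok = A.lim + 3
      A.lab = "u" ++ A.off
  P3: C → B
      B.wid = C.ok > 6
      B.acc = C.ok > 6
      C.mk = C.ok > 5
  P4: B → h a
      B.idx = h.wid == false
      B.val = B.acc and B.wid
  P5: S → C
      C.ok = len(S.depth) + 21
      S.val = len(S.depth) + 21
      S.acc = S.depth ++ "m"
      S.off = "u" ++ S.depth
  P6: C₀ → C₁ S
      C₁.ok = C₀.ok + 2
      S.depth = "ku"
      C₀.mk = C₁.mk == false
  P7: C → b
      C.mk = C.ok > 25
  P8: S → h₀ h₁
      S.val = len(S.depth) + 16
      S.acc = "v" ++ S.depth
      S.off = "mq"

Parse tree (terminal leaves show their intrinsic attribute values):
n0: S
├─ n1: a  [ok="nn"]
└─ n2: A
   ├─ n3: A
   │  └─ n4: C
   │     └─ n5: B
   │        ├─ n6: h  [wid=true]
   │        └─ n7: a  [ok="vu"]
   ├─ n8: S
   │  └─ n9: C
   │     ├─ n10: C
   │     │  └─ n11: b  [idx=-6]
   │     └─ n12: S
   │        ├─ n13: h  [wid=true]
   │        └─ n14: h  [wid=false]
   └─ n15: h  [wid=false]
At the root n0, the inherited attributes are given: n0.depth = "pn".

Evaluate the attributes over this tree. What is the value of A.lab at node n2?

"rmmurkpn"

1. n0.depth = "pn"  [given at root]
2. n1.ok = "nn"  [terminal]
3. n2.lim = 22  [len(S.depth) + 20]
4. n2.off = "kpn"  ["k" ++ S.depth]
5. n3.lim = 3  [3]
6. n3.off = "rkpn"  ["r" ++ A₀.off]
7. n4.ok = 6  [A.lim + 3]
8. n5.wid = false  [C.ok > 6]
9. n5.acc = false  [C.ok > 6]
10. n6.wid = true  [terminal]
11. n7.ok = "vu"  [terminal]
12. n5.idx = false  [h.wid == false]
13. n5.val = false  [B.acc and B.wid]
14. n4.mk = true  [C.ok > 5]
15. n3.lab = "urkpn"  ["u" ++ A.off]
16. n8.depth = "rm"  ["rm"]
17. n9.ok = 23  [len(S.depth) + 21]
18. n10.ok = 25  [C₀.ok + 2]
19. n11.idx = -6  [terminal]
20. n10.mk = false  [C.ok > 25]
21. n12.depth = "ku"  ["ku"]
22. n13.wid = true  [terminal]
23. n14.wid = false  [terminal]
24. n12.val = 18  [len(S.depth) + 16]
25. n12.acc = "vku"  ["v" ++ S.depth]
26. n12.off = "mq"  ["mq"]
27. n9.mk = true  [C₁.mk == false]
28. n8.val = 23  [len(S.depth) + 21]
29. n8.acc = "rmm"  [S.depth ++ "m"]
30. n8.off = "urm"  ["u" ++ S.depth]
31. n15.wid = false  [terminal]
32. n2.lab = "rmmurkpn"  [S.acc ++ A₁.lab]
33. n0.val = 13  [len(S.depth) + 11]
34. n0.acc = "mpn"  ["m" ++ S.depth]
35. n0.off = "nnpn"  [a.ok ++ S.depth]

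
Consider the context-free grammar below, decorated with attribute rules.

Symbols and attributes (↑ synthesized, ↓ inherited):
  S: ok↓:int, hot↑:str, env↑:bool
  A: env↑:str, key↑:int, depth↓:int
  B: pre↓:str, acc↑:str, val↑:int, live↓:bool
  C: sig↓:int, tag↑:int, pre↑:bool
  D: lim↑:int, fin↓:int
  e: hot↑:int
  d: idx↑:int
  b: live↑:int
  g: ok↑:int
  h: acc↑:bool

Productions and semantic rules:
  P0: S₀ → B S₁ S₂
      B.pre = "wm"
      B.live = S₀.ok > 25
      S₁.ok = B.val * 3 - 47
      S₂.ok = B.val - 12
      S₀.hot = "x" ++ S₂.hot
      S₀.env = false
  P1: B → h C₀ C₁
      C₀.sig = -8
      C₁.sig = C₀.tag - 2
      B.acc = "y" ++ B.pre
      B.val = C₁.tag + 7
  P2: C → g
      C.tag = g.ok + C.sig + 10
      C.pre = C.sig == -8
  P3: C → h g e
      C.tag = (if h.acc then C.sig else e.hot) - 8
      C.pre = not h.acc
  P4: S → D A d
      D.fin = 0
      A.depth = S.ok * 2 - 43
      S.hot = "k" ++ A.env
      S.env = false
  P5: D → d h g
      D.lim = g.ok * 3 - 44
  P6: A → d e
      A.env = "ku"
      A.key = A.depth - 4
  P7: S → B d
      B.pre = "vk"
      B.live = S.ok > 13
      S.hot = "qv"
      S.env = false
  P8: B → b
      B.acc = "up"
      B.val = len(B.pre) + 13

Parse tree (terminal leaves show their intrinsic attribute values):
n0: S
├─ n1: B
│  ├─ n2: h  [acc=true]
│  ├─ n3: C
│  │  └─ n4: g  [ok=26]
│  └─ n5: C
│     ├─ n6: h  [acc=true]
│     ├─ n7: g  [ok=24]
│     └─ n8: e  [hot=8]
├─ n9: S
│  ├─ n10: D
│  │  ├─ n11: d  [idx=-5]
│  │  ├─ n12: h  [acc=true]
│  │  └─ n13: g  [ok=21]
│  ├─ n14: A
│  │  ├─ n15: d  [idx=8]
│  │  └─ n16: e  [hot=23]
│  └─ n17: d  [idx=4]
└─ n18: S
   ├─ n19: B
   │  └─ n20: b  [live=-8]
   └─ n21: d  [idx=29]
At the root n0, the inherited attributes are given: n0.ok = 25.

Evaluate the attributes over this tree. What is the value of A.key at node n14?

1. n0.ok = 25  [given at root]
2. n1.pre = "wm"  ["wm"]
3. n1.live = false  [S₀.ok > 25]
4. n2.acc = true  [terminal]
5. n3.sig = -8  [-8]
6. n4.ok = 26  [terminal]
7. n3.tag = 28  [g.ok + C.sig + 10]
8. n3.pre = true  [C.sig == -8]
9. n5.sig = 26  [C₀.tag - 2]
10. n6.acc = true  [terminal]
11. n7.ok = 24  [terminal]
12. n8.hot = 8  [terminal]
13. n5.tag = 18  [(if h.acc then C.sig else e.hot) - 8]
14. n5.pre = false  [not h.acc]
15. n1.acc = "ywm"  ["y" ++ B.pre]
16. n1.val = 25  [C₁.tag + 7]
17. n9.ok = 28  [B.val * 3 - 47]
18. n10.fin = 0  [0]
19. n11.idx = -5  [terminal]
20. n12.acc = true  [terminal]
21. n13.ok = 21  [terminal]
22. n10.lim = 19  [g.ok * 3 - 44]
23. n14.depth = 13  [S.ok * 2 - 43]
24. n15.idx = 8  [terminal]
25. n16.hot = 23  [terminal]
26. n14.env = "ku"  ["ku"]
27. n14.key = 9  [A.depth - 4]
28. n17.idx = 4  [terminal]
29. n9.hot = "kku"  ["k" ++ A.env]
30. n9.env = false  [false]
31. n18.ok = 13  [B.val - 12]
32. n19.pre = "vk"  ["vk"]
33. n19.live = false  [S.ok > 13]
34. n20.live = -8  [terminal]
35. n19.acc = "up"  ["up"]
36. n19.val = 15  [len(B.pre) + 13]
37. n21.idx = 29  [terminal]
38. n18.hot = "qv"  ["qv"]
39. n18.env = false  [false]
40. n0.hot = "xqv"  ["x" ++ S₂.hot]
41. n0.env = false  [false]

9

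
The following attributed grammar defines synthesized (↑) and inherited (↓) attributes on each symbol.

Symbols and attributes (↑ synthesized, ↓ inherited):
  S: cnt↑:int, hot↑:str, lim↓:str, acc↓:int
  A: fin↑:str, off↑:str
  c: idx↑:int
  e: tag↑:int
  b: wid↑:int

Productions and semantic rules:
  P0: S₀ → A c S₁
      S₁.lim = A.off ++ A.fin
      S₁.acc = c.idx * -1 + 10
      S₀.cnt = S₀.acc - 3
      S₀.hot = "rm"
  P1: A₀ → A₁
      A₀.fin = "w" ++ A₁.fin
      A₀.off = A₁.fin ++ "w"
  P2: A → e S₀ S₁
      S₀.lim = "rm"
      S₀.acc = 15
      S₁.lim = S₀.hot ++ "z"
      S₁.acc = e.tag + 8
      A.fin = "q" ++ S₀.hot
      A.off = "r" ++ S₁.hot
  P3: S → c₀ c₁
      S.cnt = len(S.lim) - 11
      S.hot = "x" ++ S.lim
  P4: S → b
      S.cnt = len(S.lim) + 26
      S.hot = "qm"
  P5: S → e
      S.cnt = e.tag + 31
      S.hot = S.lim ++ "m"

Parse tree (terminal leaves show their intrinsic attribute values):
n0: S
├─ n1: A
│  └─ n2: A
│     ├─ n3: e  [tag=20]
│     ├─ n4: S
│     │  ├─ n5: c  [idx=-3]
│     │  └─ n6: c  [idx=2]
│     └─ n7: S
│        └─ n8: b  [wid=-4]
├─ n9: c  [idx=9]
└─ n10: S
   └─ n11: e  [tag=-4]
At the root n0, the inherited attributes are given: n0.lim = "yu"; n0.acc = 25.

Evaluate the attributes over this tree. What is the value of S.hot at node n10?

1. n0.lim = "yu"  [given at root]
2. n0.acc = 25  [given at root]
3. n3.tag = 20  [terminal]
4. n4.lim = "rm"  ["rm"]
5. n4.acc = 15  [15]
6. n5.idx = -3  [terminal]
7. n6.idx = 2  [terminal]
8. n4.cnt = -9  [len(S.lim) - 11]
9. n4.hot = "xrm"  ["x" ++ S.lim]
10. n7.lim = "xrmz"  [S₀.hot ++ "z"]
11. n7.acc = 28  [e.tag + 8]
12. n8.wid = -4  [terminal]
13. n7.cnt = 30  [len(S.lim) + 26]
14. n7.hot = "qm"  ["qm"]
15. n2.fin = "qxrm"  ["q" ++ S₀.hot]
16. n2.off = "rqm"  ["r" ++ S₁.hot]
17. n1.fin = "wqxrm"  ["w" ++ A₁.fin]
18. n1.off = "qxrmw"  [A₁.fin ++ "w"]
19. n9.idx = 9  [terminal]
20. n10.lim = "qxrmwwqxrm"  [A.off ++ A.fin]
21. n10.acc = 1  [c.idx * -1 + 10]
22. n11.tag = -4  [terminal]
23. n10.cnt = 27  [e.tag + 31]
24. n10.hot = "qxrmwwqxrmm"  [S.lim ++ "m"]
25. n0.cnt = 22  [S₀.acc - 3]
26. n0.hot = "rm"  ["rm"]

"qxrmwwqxrmm"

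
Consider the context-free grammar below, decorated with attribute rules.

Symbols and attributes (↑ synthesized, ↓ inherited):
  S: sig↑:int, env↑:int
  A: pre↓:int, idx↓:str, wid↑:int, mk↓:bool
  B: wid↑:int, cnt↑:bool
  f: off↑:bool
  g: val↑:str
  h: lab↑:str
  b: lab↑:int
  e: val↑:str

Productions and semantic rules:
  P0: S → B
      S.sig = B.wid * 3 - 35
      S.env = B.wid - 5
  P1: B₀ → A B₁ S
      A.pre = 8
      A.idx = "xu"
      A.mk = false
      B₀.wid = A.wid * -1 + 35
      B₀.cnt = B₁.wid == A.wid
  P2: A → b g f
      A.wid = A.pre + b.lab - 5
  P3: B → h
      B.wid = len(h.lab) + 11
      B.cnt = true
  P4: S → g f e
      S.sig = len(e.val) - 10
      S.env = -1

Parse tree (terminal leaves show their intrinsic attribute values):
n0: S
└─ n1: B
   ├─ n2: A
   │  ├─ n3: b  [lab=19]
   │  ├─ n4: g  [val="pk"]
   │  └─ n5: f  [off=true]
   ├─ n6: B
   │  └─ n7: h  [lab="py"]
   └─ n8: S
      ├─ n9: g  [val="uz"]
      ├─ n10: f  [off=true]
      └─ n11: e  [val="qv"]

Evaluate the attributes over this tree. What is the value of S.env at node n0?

1. n2.pre = 8  [8]
2. n2.idx = "xu"  ["xu"]
3. n2.mk = false  [false]
4. n3.lab = 19  [terminal]
5. n4.val = "pk"  [terminal]
6. n5.off = true  [terminal]
7. n2.wid = 22  [A.pre + b.lab - 5]
8. n7.lab = "py"  [terminal]
9. n6.wid = 13  [len(h.lab) + 11]
10. n6.cnt = true  [true]
11. n9.val = "uz"  [terminal]
12. n10.off = true  [terminal]
13. n11.val = "qv"  [terminal]
14. n8.sig = -8  [len(e.val) - 10]
15. n8.env = -1  [-1]
16. n1.wid = 13  [A.wid * -1 + 35]
17. n1.cnt = false  [B₁.wid == A.wid]
18. n0.sig = 4  [B.wid * 3 - 35]
19. n0.env = 8  [B.wid - 5]

8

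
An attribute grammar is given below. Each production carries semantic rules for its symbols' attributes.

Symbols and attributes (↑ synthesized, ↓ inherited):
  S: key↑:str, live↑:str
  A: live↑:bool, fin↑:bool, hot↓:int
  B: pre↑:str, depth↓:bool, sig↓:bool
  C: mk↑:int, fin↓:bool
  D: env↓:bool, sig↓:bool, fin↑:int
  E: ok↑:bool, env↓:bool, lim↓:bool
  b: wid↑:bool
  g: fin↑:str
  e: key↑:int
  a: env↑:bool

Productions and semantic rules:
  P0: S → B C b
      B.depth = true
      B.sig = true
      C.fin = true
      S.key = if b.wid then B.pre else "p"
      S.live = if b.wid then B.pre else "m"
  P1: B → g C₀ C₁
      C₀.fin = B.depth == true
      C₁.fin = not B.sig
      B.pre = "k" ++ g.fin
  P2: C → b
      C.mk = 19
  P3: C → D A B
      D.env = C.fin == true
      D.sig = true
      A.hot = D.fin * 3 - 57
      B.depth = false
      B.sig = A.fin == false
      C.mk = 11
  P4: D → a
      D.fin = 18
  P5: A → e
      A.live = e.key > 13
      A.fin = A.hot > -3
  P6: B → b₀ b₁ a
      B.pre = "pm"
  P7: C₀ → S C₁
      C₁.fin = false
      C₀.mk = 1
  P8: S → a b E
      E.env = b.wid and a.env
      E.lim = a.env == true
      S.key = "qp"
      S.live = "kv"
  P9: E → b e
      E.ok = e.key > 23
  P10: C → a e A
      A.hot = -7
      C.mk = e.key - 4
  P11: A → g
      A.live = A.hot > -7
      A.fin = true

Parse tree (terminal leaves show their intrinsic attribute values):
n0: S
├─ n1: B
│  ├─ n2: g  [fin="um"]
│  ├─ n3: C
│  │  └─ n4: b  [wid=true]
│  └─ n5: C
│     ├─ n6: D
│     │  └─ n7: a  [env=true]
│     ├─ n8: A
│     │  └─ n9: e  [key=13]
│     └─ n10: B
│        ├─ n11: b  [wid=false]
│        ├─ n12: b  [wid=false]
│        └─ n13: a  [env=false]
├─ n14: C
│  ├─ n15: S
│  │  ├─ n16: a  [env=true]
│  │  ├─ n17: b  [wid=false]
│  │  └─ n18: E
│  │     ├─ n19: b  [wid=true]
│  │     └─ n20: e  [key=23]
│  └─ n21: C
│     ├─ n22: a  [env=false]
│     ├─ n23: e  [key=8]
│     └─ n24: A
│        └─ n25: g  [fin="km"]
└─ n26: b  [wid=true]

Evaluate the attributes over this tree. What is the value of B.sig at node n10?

true

1. n1.depth = true  [true]
2. n1.sig = true  [true]
3. n2.fin = "um"  [terminal]
4. n3.fin = true  [B.depth == true]
5. n4.wid = true  [terminal]
6. n3.mk = 19  [19]
7. n5.fin = false  [not B.sig]
8. n6.env = false  [C.fin == true]
9. n6.sig = true  [true]
10. n7.env = true  [terminal]
11. n6.fin = 18  [18]
12. n8.hot = -3  [D.fin * 3 - 57]
13. n9.key = 13  [terminal]
14. n8.live = false  [e.key > 13]
15. n8.fin = false  [A.hot > -3]
16. n10.depth = false  [false]
17. n10.sig = true  [A.fin == false]
18. n11.wid = false  [terminal]
19. n12.wid = false  [terminal]
20. n13.env = false  [terminal]
21. n10.pre = "pm"  ["pm"]
22. n5.mk = 11  [11]
23. n1.pre = "kum"  ["k" ++ g.fin]
24. n14.fin = true  [true]
25. n16.env = true  [terminal]
26. n17.wid = false  [terminal]
27. n18.env = false  [b.wid and a.env]
28. n18.lim = true  [a.env == true]
29. n19.wid = true  [terminal]
30. n20.key = 23  [terminal]
31. n18.ok = false  [e.key > 23]
32. n15.key = "qp"  ["qp"]
33. n15.live = "kv"  ["kv"]
34. n21.fin = false  [false]
35. n22.env = false  [terminal]
36. n23.key = 8  [terminal]
37. n24.hot = -7  [-7]
38. n25.fin = "km"  [terminal]
39. n24.live = false  [A.hot > -7]
40. n24.fin = true  [true]
41. n21.mk = 4  [e.key - 4]
42. n14.mk = 1  [1]
43. n26.wid = true  [terminal]
44. n0.key = "kum"  [if b.wid then B.pre else "p"]
45. n0.live = "kum"  [if b.wid then B.pre else "m"]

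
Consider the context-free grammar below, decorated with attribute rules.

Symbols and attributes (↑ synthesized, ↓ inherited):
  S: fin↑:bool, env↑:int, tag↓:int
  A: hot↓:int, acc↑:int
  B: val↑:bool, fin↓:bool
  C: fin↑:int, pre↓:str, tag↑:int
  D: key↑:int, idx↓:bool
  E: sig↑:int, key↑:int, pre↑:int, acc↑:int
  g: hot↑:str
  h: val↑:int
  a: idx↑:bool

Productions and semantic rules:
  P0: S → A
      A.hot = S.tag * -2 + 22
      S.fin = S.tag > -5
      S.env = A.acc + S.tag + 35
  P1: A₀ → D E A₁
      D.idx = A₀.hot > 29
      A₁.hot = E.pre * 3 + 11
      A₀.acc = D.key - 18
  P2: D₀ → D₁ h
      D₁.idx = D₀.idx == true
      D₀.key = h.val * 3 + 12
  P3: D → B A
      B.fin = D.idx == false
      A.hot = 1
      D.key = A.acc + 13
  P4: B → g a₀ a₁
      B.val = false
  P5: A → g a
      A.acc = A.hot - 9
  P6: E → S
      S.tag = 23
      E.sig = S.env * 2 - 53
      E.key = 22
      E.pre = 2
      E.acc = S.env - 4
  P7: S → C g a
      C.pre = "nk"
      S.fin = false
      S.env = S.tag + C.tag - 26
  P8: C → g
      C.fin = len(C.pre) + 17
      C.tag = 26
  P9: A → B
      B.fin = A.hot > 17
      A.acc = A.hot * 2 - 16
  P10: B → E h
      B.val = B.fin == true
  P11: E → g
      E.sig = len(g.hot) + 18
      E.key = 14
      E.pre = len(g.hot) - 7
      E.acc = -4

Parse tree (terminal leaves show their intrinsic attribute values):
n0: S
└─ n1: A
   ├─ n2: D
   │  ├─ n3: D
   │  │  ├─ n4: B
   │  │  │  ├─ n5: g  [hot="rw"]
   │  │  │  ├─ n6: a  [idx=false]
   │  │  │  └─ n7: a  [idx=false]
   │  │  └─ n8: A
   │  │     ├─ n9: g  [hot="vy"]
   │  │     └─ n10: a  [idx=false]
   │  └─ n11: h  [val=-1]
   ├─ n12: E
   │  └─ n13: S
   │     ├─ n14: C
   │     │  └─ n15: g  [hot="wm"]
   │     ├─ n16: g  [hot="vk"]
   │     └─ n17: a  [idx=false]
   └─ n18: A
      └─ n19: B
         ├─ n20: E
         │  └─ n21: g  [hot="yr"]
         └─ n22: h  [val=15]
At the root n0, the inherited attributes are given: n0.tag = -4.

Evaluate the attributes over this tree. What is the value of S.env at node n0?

22

1. n0.tag = -4  [given at root]
2. n1.hot = 30  [S.tag * -2 + 22]
3. n2.idx = true  [A₀.hot > 29]
4. n3.idx = true  [D₀.idx == true]
5. n4.fin = false  [D.idx == false]
6. n5.hot = "rw"  [terminal]
7. n6.idx = false  [terminal]
8. n7.idx = false  [terminal]
9. n4.val = false  [false]
10. n8.hot = 1  [1]
11. n9.hot = "vy"  [terminal]
12. n10.idx = false  [terminal]
13. n8.acc = -8  [A.hot - 9]
14. n3.key = 5  [A.acc + 13]
15. n11.val = -1  [terminal]
16. n2.key = 9  [h.val * 3 + 12]
17. n13.tag = 23  [23]
18. n14.pre = "nk"  ["nk"]
19. n15.hot = "wm"  [terminal]
20. n14.fin = 19  [len(C.pre) + 17]
21. n14.tag = 26  [26]
22. n16.hot = "vk"  [terminal]
23. n17.idx = false  [terminal]
24. n13.fin = false  [false]
25. n13.env = 23  [S.tag + C.tag - 26]
26. n12.sig = -7  [S.env * 2 - 53]
27. n12.key = 22  [22]
28. n12.pre = 2  [2]
29. n12.acc = 19  [S.env - 4]
30. n18.hot = 17  [E.pre * 3 + 11]
31. n19.fin = false  [A.hot > 17]
32. n21.hot = "yr"  [terminal]
33. n20.sig = 20  [len(g.hot) + 18]
34. n20.key = 14  [14]
35. n20.pre = -5  [len(g.hot) - 7]
36. n20.acc = -4  [-4]
37. n22.val = 15  [terminal]
38. n19.val = false  [B.fin == true]
39. n18.acc = 18  [A.hot * 2 - 16]
40. n1.acc = -9  [D.key - 18]
41. n0.fin = true  [S.tag > -5]
42. n0.env = 22  [A.acc + S.tag + 35]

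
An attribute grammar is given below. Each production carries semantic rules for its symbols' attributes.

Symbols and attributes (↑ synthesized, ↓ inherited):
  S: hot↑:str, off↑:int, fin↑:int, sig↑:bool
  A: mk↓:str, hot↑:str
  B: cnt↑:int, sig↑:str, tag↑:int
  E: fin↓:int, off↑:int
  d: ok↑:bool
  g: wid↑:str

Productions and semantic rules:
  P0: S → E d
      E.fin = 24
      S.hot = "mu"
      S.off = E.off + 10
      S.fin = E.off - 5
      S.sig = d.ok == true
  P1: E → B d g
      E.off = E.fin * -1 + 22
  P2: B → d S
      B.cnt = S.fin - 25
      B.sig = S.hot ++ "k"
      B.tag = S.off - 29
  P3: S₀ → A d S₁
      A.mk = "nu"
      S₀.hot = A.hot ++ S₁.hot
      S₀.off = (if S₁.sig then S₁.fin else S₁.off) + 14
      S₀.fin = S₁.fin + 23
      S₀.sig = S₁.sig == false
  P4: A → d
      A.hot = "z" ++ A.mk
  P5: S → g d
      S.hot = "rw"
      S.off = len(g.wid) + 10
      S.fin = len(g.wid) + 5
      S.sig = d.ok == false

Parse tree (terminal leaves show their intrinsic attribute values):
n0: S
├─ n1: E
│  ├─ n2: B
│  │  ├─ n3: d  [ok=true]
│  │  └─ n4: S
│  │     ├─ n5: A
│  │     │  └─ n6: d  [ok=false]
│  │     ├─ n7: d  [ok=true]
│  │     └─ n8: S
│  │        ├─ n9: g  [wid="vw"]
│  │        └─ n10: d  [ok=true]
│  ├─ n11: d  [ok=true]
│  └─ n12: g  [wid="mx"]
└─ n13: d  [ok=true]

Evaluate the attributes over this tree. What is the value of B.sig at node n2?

1. n1.fin = 24  [24]
2. n3.ok = true  [terminal]
3. n5.mk = "nu"  ["nu"]
4. n6.ok = false  [terminal]
5. n5.hot = "znu"  ["z" ++ A.mk]
6. n7.ok = true  [terminal]
7. n9.wid = "vw"  [terminal]
8. n10.ok = true  [terminal]
9. n8.hot = "rw"  ["rw"]
10. n8.off = 12  [len(g.wid) + 10]
11. n8.fin = 7  [len(g.wid) + 5]
12. n8.sig = false  [d.ok == false]
13. n4.hot = "znurw"  [A.hot ++ S₁.hot]
14. n4.off = 26  [(if S₁.sig then S₁.fin else S₁.off) + 14]
15. n4.fin = 30  [S₁.fin + 23]
16. n4.sig = true  [S₁.sig == false]
17. n2.cnt = 5  [S.fin - 25]
18. n2.sig = "znurwk"  [S.hot ++ "k"]
19. n2.tag = -3  [S.off - 29]
20. n11.ok = true  [terminal]
21. n12.wid = "mx"  [terminal]
22. n1.off = -2  [E.fin * -1 + 22]
23. n13.ok = true  [terminal]
24. n0.hot = "mu"  ["mu"]
25. n0.off = 8  [E.off + 10]
26. n0.fin = -7  [E.off - 5]
27. n0.sig = true  [d.ok == true]

"znurwk"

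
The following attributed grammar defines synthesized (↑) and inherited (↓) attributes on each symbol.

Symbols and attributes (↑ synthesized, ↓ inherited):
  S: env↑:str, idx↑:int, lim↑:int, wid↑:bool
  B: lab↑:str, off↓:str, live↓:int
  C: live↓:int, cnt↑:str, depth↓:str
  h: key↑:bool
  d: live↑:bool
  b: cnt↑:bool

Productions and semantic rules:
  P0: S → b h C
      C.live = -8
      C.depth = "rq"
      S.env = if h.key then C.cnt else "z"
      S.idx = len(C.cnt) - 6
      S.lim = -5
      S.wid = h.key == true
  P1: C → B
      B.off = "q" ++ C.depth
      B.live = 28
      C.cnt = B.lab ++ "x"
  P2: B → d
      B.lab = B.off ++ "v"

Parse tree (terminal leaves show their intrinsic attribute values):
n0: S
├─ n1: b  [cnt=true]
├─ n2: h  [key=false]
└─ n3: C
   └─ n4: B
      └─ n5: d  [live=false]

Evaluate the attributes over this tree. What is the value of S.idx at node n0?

-1

1. n1.cnt = true  [terminal]
2. n2.key = false  [terminal]
3. n3.live = -8  [-8]
4. n3.depth = "rq"  ["rq"]
5. n4.off = "qrq"  ["q" ++ C.depth]
6. n4.live = 28  [28]
7. n5.live = false  [terminal]
8. n4.lab = "qrqv"  [B.off ++ "v"]
9. n3.cnt = "qrqvx"  [B.lab ++ "x"]
10. n0.env = "z"  [if h.key then C.cnt else "z"]
11. n0.idx = -1  [len(C.cnt) - 6]
12. n0.lim = -5  [-5]
13. n0.wid = false  [h.key == true]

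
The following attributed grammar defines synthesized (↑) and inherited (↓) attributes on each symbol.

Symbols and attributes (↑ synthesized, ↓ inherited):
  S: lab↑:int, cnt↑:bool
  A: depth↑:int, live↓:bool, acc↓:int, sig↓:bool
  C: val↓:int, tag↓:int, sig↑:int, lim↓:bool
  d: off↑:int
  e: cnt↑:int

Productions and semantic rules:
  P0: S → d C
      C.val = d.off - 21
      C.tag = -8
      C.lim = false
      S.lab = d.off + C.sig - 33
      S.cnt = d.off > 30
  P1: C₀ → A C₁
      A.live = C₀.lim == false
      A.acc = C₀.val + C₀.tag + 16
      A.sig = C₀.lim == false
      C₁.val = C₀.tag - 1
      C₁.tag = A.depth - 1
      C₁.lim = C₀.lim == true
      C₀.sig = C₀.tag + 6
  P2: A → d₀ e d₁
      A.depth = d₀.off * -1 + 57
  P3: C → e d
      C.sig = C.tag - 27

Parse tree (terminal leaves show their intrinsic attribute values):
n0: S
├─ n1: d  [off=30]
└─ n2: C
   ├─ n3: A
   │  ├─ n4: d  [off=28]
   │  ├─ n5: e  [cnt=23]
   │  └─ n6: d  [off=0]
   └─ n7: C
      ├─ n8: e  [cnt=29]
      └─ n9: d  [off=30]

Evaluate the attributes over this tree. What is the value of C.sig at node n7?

1

1. n1.off = 30  [terminal]
2. n2.val = 9  [d.off - 21]
3. n2.tag = -8  [-8]
4. n2.lim = false  [false]
5. n3.live = true  [C₀.lim == false]
6. n3.acc = 17  [C₀.val + C₀.tag + 16]
7. n3.sig = true  [C₀.lim == false]
8. n4.off = 28  [terminal]
9. n5.cnt = 23  [terminal]
10. n6.off = 0  [terminal]
11. n3.depth = 29  [d₀.off * -1 + 57]
12. n7.val = -9  [C₀.tag - 1]
13. n7.tag = 28  [A.depth - 1]
14. n7.lim = false  [C₀.lim == true]
15. n8.cnt = 29  [terminal]
16. n9.off = 30  [terminal]
17. n7.sig = 1  [C.tag - 27]
18. n2.sig = -2  [C₀.tag + 6]
19. n0.lab = -5  [d.off + C.sig - 33]
20. n0.cnt = false  [d.off > 30]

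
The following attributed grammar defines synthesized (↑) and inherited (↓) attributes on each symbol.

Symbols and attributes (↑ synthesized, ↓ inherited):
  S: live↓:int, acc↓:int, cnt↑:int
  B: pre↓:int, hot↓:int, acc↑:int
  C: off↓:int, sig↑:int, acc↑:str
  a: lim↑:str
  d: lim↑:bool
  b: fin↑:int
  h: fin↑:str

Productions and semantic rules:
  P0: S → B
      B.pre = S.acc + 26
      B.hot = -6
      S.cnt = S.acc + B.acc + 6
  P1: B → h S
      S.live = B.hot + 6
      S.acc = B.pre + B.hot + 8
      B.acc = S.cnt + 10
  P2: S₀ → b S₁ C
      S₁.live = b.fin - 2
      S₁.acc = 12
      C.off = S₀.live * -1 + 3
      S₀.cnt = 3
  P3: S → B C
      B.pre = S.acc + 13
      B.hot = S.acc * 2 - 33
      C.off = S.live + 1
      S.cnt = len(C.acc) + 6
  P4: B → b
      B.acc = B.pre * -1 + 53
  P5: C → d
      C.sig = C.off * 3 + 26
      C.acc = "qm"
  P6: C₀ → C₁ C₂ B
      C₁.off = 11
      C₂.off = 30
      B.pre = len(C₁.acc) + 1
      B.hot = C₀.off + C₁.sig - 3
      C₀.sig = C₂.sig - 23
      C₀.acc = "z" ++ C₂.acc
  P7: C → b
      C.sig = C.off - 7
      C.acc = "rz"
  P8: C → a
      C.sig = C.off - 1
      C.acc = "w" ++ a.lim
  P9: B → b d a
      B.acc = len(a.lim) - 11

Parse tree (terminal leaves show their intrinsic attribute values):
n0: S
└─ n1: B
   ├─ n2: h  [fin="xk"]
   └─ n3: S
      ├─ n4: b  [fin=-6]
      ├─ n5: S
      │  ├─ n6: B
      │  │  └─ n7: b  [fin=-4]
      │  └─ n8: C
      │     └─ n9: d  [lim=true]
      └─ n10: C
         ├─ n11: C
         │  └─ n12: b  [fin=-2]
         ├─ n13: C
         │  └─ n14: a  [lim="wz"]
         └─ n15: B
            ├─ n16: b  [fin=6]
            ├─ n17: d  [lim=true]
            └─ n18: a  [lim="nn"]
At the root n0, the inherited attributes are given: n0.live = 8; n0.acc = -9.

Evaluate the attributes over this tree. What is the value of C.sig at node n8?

1. n0.live = 8  [given at root]
2. n0.acc = -9  [given at root]
3. n1.pre = 17  [S.acc + 26]
4. n1.hot = -6  [-6]
5. n2.fin = "xk"  [terminal]
6. n3.live = 0  [B.hot + 6]
7. n3.acc = 19  [B.pre + B.hot + 8]
8. n4.fin = -6  [terminal]
9. n5.live = -8  [b.fin - 2]
10. n5.acc = 12  [12]
11. n6.pre = 25  [S.acc + 13]
12. n6.hot = -9  [S.acc * 2 - 33]
13. n7.fin = -4  [terminal]
14. n6.acc = 28  [B.pre * -1 + 53]
15. n8.off = -7  [S.live + 1]
16. n9.lim = true  [terminal]
17. n8.sig = 5  [C.off * 3 + 26]
18. n8.acc = "qm"  ["qm"]
19. n5.cnt = 8  [len(C.acc) + 6]
20. n10.off = 3  [S₀.live * -1 + 3]
21. n11.off = 11  [11]
22. n12.fin = -2  [terminal]
23. n11.sig = 4  [C.off - 7]
24. n11.acc = "rz"  ["rz"]
25. n13.off = 30  [30]
26. n14.lim = "wz"  [terminal]
27. n13.sig = 29  [C.off - 1]
28. n13.acc = "wwz"  ["w" ++ a.lim]
29. n15.pre = 3  [len(C₁.acc) + 1]
30. n15.hot = 4  [C₀.off + C₁.sig - 3]
31. n16.fin = 6  [terminal]
32. n17.lim = true  [terminal]
33. n18.lim = "nn"  [terminal]
34. n15.acc = -9  [len(a.lim) - 11]
35. n10.sig = 6  [C₂.sig - 23]
36. n10.acc = "zwwz"  ["z" ++ C₂.acc]
37. n3.cnt = 3  [3]
38. n1.acc = 13  [S.cnt + 10]
39. n0.cnt = 10  [S.acc + B.acc + 6]

5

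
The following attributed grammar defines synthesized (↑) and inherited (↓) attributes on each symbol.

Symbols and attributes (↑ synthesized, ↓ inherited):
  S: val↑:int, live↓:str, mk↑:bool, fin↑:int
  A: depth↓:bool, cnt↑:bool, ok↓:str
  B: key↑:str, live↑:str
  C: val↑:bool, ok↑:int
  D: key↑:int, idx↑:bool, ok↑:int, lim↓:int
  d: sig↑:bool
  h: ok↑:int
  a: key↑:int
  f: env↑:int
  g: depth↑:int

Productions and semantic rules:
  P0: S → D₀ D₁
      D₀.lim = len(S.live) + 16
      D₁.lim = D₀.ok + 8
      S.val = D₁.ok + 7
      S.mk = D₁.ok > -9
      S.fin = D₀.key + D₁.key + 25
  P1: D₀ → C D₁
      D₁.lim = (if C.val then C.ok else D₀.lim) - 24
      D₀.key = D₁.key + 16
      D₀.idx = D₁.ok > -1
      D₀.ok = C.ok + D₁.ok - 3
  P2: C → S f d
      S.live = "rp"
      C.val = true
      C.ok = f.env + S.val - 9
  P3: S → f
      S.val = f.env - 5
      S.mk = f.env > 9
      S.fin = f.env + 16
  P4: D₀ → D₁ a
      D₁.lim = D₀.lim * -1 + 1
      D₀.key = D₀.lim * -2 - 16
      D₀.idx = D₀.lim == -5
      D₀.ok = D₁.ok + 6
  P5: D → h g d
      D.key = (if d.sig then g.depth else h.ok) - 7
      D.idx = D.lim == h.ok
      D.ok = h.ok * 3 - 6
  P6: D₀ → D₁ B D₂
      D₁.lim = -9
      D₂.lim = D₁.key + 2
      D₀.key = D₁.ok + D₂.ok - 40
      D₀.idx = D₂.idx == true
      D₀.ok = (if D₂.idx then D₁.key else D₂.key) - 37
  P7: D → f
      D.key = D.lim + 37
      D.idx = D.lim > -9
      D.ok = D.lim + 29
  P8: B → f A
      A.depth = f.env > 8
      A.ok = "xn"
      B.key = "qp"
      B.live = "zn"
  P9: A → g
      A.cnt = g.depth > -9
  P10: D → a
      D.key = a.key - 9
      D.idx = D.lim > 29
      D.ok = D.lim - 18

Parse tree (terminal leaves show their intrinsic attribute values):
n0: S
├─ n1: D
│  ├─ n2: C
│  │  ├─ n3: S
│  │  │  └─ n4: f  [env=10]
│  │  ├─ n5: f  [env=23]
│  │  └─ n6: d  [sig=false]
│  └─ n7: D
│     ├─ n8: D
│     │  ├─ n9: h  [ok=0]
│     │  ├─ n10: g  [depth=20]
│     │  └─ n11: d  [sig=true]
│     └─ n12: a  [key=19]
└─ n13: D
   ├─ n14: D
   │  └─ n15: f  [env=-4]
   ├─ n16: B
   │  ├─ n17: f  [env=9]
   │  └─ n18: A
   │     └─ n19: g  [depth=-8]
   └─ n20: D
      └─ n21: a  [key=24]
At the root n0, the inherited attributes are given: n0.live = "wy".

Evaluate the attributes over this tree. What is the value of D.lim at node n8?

1. n0.live = "wy"  [given at root]
2. n1.lim = 18  [len(S.live) + 16]
3. n3.live = "rp"  ["rp"]
4. n4.env = 10  [terminal]
5. n3.val = 5  [f.env - 5]
6. n3.mk = true  [f.env > 9]
7. n3.fin = 26  [f.env + 16]
8. n5.env = 23  [terminal]
9. n6.sig = false  [terminal]
10. n2.val = true  [true]
11. n2.ok = 19  [f.env + S.val - 9]
12. n7.lim = -5  [(if C.val then C.ok else D₀.lim) - 24]
13. n8.lim = 6  [D₀.lim * -1 + 1]
14. n9.ok = 0  [terminal]
15. n10.depth = 20  [terminal]
16. n11.sig = true  [terminal]
17. n8.key = 13  [(if d.sig then g.depth else h.ok) - 7]
18. n8.idx = false  [D.lim == h.ok]
19. n8.ok = -6  [h.ok * 3 - 6]
20. n12.key = 19  [terminal]
21. n7.key = -6  [D₀.lim * -2 - 16]
22. n7.idx = true  [D₀.lim == -5]
23. n7.ok = 0  [D₁.ok + 6]
24. n1.key = 10  [D₁.key + 16]
25. n1.idx = true  [D₁.ok > -1]
26. n1.ok = 16  [C.ok + D₁.ok - 3]
27. n13.lim = 24  [D₀.ok + 8]
28. n14.lim = -9  [-9]
29. n15.env = -4  [terminal]
30. n14.key = 28  [D.lim + 37]
31. n14.idx = false  [D.lim > -9]
32. n14.ok = 20  [D.lim + 29]
33. n17.env = 9  [terminal]
34. n18.depth = true  [f.env > 8]
35. n18.ok = "xn"  ["xn"]
36. n19.depth = -8  [terminal]
37. n18.cnt = true  [g.depth > -9]
38. n16.key = "qp"  ["qp"]
39. n16.live = "zn"  ["zn"]
40. n20.lim = 30  [D₁.key + 2]
41. n21.key = 24  [terminal]
42. n20.key = 15  [a.key - 9]
43. n20.idx = true  [D.lim > 29]
44. n20.ok = 12  [D.lim - 18]
45. n13.key = -8  [D₁.ok + D₂.ok - 40]
46. n13.idx = true  [D₂.idx == true]
47. n13.ok = -9  [(if D₂.idx then D₁.key else D₂.key) - 37]
48. n0.val = -2  [D₁.ok + 7]
49. n0.mk = false  [D₁.ok > -9]
50. n0.fin = 27  [D₀.key + D₁.key + 25]

6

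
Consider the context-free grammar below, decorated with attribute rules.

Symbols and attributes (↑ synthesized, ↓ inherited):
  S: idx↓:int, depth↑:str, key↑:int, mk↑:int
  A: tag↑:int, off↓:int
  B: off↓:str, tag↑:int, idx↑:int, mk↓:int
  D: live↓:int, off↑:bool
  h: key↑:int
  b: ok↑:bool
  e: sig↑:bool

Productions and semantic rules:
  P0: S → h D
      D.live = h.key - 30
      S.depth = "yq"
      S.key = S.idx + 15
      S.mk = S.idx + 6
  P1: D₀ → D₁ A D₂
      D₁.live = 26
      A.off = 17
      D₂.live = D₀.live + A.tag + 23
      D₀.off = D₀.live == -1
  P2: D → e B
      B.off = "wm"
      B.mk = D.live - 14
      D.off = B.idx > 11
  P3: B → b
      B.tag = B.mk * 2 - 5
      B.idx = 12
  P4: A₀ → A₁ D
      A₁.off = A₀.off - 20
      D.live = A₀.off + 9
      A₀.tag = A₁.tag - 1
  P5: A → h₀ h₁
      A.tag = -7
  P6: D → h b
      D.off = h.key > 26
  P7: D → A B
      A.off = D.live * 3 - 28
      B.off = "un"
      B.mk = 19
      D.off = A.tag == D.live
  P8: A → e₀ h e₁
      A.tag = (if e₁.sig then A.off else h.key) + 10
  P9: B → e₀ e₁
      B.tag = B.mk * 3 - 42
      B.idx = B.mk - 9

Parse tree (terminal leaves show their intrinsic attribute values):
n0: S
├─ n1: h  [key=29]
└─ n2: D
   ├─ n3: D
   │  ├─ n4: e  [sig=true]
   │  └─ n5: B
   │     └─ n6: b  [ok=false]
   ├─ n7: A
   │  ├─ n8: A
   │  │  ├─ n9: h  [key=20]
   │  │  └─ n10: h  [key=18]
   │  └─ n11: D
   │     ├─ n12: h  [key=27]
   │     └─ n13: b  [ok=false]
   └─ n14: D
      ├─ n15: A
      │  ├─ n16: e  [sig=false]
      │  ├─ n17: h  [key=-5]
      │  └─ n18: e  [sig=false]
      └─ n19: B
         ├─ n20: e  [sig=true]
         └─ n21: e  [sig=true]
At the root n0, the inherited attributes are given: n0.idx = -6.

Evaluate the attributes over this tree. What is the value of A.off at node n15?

14

1. n0.idx = -6  [given at root]
2. n1.key = 29  [terminal]
3. n2.live = -1  [h.key - 30]
4. n3.live = 26  [26]
5. n4.sig = true  [terminal]
6. n5.off = "wm"  ["wm"]
7. n5.mk = 12  [D.live - 14]
8. n6.ok = false  [terminal]
9. n5.tag = 19  [B.mk * 2 - 5]
10. n5.idx = 12  [12]
11. n3.off = true  [B.idx > 11]
12. n7.off = 17  [17]
13. n8.off = -3  [A₀.off - 20]
14. n9.key = 20  [terminal]
15. n10.key = 18  [terminal]
16. n8.tag = -7  [-7]
17. n11.live = 26  [A₀.off + 9]
18. n12.key = 27  [terminal]
19. n13.ok = false  [terminal]
20. n11.off = true  [h.key > 26]
21. n7.tag = -8  [A₁.tag - 1]
22. n14.live = 14  [D₀.live + A.tag + 23]
23. n15.off = 14  [D.live * 3 - 28]
24. n16.sig = false  [terminal]
25. n17.key = -5  [terminal]
26. n18.sig = false  [terminal]
27. n15.tag = 5  [(if e₁.sig then A.off else h.key) + 10]
28. n19.off = "un"  ["un"]
29. n19.mk = 19  [19]
30. n20.sig = true  [terminal]
31. n21.sig = true  [terminal]
32. n19.tag = 15  [B.mk * 3 - 42]
33. n19.idx = 10  [B.mk - 9]
34. n14.off = false  [A.tag == D.live]
35. n2.off = true  [D₀.live == -1]
36. n0.depth = "yq"  ["yq"]
37. n0.key = 9  [S.idx + 15]
38. n0.mk = 0  [S.idx + 6]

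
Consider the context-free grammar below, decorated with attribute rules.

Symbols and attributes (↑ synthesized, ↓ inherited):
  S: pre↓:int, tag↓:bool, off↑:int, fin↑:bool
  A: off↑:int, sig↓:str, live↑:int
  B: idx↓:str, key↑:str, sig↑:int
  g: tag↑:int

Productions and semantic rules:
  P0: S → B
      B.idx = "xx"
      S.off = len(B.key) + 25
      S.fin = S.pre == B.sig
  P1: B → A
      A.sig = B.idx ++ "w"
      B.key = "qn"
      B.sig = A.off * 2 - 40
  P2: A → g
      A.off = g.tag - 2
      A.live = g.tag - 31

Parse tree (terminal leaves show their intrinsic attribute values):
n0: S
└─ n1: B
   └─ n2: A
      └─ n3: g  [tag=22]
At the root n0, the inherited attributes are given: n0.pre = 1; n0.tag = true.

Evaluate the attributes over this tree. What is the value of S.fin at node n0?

1. n0.pre = 1  [given at root]
2. n0.tag = true  [given at root]
3. n1.idx = "xx"  ["xx"]
4. n2.sig = "xxw"  [B.idx ++ "w"]
5. n3.tag = 22  [terminal]
6. n2.off = 20  [g.tag - 2]
7. n2.live = -9  [g.tag - 31]
8. n1.key = "qn"  ["qn"]
9. n1.sig = 0  [A.off * 2 - 40]
10. n0.off = 27  [len(B.key) + 25]
11. n0.fin = false  [S.pre == B.sig]

false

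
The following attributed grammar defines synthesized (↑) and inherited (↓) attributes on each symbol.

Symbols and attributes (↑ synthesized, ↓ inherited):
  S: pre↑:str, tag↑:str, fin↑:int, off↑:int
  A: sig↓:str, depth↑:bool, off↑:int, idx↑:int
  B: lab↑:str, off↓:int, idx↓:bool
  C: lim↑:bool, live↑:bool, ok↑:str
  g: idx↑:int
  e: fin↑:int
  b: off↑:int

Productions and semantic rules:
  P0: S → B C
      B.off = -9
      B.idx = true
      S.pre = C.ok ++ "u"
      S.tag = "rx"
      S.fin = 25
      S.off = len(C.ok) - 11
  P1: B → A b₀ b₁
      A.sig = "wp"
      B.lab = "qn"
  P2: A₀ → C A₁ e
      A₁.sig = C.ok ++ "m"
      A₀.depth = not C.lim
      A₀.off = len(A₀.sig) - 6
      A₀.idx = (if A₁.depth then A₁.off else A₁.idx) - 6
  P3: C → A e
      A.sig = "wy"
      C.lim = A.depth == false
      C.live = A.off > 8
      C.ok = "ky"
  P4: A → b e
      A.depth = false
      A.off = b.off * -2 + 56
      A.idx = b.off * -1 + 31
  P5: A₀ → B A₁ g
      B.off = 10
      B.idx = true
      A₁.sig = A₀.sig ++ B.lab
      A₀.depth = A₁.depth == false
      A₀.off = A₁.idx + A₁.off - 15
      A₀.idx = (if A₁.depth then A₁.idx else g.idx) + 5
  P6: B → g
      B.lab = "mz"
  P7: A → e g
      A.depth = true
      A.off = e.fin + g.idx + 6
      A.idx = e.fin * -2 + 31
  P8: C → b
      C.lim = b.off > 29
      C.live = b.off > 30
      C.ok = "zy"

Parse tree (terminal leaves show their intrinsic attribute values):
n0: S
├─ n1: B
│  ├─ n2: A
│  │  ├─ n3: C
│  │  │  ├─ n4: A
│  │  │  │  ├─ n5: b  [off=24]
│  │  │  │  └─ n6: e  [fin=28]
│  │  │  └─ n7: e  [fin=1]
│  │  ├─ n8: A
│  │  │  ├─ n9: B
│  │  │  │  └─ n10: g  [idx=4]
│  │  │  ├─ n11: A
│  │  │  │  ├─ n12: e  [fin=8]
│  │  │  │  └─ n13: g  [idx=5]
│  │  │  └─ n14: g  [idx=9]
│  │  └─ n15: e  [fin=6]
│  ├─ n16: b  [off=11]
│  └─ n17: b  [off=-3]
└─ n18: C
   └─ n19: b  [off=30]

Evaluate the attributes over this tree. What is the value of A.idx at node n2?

14

1. n1.off = -9  [-9]
2. n1.idx = true  [true]
3. n2.sig = "wp"  ["wp"]
4. n4.sig = "wy"  ["wy"]
5. n5.off = 24  [terminal]
6. n6.fin = 28  [terminal]
7. n4.depth = false  [false]
8. n4.off = 8  [b.off * -2 + 56]
9. n4.idx = 7  [b.off * -1 + 31]
10. n7.fin = 1  [terminal]
11. n3.lim = true  [A.depth == false]
12. n3.live = false  [A.off > 8]
13. n3.ok = "ky"  ["ky"]
14. n8.sig = "kym"  [C.ok ++ "m"]
15. n9.off = 10  [10]
16. n9.idx = true  [true]
17. n10.idx = 4  [terminal]
18. n9.lab = "mz"  ["mz"]
19. n11.sig = "kymmz"  [A₀.sig ++ B.lab]
20. n12.fin = 8  [terminal]
21. n13.idx = 5  [terminal]
22. n11.depth = true  [true]
23. n11.off = 19  [e.fin + g.idx + 6]
24. n11.idx = 15  [e.fin * -2 + 31]
25. n14.idx = 9  [terminal]
26. n8.depth = false  [A₁.depth == false]
27. n8.off = 19  [A₁.idx + A₁.off - 15]
28. n8.idx = 20  [(if A₁.depth then A₁.idx else g.idx) + 5]
29. n15.fin = 6  [terminal]
30. n2.depth = false  [not C.lim]
31. n2.off = -4  [len(A₀.sig) - 6]
32. n2.idx = 14  [(if A₁.depth then A₁.off else A₁.idx) - 6]
33. n16.off = 11  [terminal]
34. n17.off = -3  [terminal]
35. n1.lab = "qn"  ["qn"]
36. n19.off = 30  [terminal]
37. n18.lim = true  [b.off > 29]
38. n18.live = false  [b.off > 30]
39. n18.ok = "zy"  ["zy"]
40. n0.pre = "zyu"  [C.ok ++ "u"]
41. n0.tag = "rx"  ["rx"]
42. n0.fin = 25  [25]
43. n0.off = -9  [len(C.ok) - 11]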